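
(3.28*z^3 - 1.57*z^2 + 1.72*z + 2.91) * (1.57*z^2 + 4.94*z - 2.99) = 5.1496*z^5 + 13.7383*z^4 - 14.8626*z^3 + 17.7598*z^2 + 9.2326*z - 8.7009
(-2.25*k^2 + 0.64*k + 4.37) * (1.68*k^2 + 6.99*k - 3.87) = -3.78*k^4 - 14.6523*k^3 + 20.5227*k^2 + 28.0695*k - 16.9119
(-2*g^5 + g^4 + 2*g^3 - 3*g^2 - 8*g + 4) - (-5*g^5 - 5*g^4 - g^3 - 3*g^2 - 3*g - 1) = 3*g^5 + 6*g^4 + 3*g^3 - 5*g + 5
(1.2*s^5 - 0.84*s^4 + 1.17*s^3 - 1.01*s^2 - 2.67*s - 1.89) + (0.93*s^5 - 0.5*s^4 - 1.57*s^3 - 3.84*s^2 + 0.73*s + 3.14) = 2.13*s^5 - 1.34*s^4 - 0.4*s^3 - 4.85*s^2 - 1.94*s + 1.25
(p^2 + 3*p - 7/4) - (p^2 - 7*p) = 10*p - 7/4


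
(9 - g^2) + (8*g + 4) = -g^2 + 8*g + 13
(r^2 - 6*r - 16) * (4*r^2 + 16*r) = 4*r^4 - 8*r^3 - 160*r^2 - 256*r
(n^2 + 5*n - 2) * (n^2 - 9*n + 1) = n^4 - 4*n^3 - 46*n^2 + 23*n - 2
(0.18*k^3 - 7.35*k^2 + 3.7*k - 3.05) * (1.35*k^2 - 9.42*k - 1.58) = 0.243*k^5 - 11.6181*k^4 + 73.9476*k^3 - 27.3585*k^2 + 22.885*k + 4.819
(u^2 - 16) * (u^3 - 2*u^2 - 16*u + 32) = u^5 - 2*u^4 - 32*u^3 + 64*u^2 + 256*u - 512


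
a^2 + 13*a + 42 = (a + 6)*(a + 7)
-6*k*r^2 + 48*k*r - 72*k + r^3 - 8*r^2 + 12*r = (-6*k + r)*(r - 6)*(r - 2)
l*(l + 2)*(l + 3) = l^3 + 5*l^2 + 6*l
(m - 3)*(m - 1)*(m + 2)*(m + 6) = m^4 + 4*m^3 - 17*m^2 - 24*m + 36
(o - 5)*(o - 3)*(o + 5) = o^3 - 3*o^2 - 25*o + 75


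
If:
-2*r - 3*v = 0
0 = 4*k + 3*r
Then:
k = 9*v/8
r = -3*v/2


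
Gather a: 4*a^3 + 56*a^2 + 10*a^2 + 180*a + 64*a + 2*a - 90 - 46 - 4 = 4*a^3 + 66*a^2 + 246*a - 140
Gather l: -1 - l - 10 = -l - 11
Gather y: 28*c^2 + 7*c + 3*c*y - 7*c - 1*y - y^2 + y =28*c^2 + 3*c*y - y^2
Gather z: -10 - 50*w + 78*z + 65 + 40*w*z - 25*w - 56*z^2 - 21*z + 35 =-75*w - 56*z^2 + z*(40*w + 57) + 90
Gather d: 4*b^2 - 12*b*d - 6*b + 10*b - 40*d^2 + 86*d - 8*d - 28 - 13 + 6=4*b^2 + 4*b - 40*d^2 + d*(78 - 12*b) - 35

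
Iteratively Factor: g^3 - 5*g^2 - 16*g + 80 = (g - 4)*(g^2 - g - 20) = (g - 5)*(g - 4)*(g + 4)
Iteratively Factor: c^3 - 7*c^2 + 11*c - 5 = (c - 1)*(c^2 - 6*c + 5) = (c - 1)^2*(c - 5)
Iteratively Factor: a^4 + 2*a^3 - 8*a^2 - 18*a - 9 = (a - 3)*(a^3 + 5*a^2 + 7*a + 3) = (a - 3)*(a + 3)*(a^2 + 2*a + 1) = (a - 3)*(a + 1)*(a + 3)*(a + 1)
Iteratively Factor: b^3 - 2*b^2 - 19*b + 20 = (b - 5)*(b^2 + 3*b - 4) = (b - 5)*(b - 1)*(b + 4)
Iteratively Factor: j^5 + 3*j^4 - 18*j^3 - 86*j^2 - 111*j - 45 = (j + 3)*(j^4 - 18*j^2 - 32*j - 15) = (j + 3)^2*(j^3 - 3*j^2 - 9*j - 5) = (j - 5)*(j + 3)^2*(j^2 + 2*j + 1) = (j - 5)*(j + 1)*(j + 3)^2*(j + 1)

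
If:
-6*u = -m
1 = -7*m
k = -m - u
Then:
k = 1/6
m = -1/7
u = -1/42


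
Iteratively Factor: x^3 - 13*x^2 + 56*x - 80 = (x - 4)*(x^2 - 9*x + 20) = (x - 5)*(x - 4)*(x - 4)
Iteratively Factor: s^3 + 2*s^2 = (s + 2)*(s^2) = s*(s + 2)*(s)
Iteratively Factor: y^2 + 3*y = (y + 3)*(y)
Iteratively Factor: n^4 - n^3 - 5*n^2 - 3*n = (n - 3)*(n^3 + 2*n^2 + n) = n*(n - 3)*(n^2 + 2*n + 1) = n*(n - 3)*(n + 1)*(n + 1)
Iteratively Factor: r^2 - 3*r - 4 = (r - 4)*(r + 1)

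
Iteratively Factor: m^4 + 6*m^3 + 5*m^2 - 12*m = (m)*(m^3 + 6*m^2 + 5*m - 12) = m*(m + 4)*(m^2 + 2*m - 3) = m*(m + 3)*(m + 4)*(m - 1)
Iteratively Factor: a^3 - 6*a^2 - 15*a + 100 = (a - 5)*(a^2 - a - 20) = (a - 5)^2*(a + 4)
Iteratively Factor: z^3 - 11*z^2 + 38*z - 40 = (z - 5)*(z^2 - 6*z + 8) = (z - 5)*(z - 4)*(z - 2)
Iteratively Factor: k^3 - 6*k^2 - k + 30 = (k - 3)*(k^2 - 3*k - 10) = (k - 5)*(k - 3)*(k + 2)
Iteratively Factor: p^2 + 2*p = (p + 2)*(p)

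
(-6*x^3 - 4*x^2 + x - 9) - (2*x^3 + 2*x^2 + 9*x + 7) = -8*x^3 - 6*x^2 - 8*x - 16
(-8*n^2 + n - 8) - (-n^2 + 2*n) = -7*n^2 - n - 8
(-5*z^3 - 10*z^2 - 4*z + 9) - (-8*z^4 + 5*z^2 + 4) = 8*z^4 - 5*z^3 - 15*z^2 - 4*z + 5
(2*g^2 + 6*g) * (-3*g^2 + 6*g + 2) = -6*g^4 - 6*g^3 + 40*g^2 + 12*g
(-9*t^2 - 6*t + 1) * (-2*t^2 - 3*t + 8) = 18*t^4 + 39*t^3 - 56*t^2 - 51*t + 8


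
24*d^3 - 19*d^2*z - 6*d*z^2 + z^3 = (-8*d + z)*(-d + z)*(3*d + z)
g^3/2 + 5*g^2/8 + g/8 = g*(g/2 + 1/2)*(g + 1/4)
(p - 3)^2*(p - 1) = p^3 - 7*p^2 + 15*p - 9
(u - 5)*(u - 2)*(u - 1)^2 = u^4 - 9*u^3 + 25*u^2 - 27*u + 10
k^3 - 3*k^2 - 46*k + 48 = (k - 8)*(k - 1)*(k + 6)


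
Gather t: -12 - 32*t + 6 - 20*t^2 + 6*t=-20*t^2 - 26*t - 6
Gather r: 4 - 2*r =4 - 2*r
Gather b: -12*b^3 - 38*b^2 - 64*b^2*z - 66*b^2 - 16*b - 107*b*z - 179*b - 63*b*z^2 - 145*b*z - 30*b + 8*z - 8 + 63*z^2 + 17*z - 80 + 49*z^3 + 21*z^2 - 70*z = -12*b^3 + b^2*(-64*z - 104) + b*(-63*z^2 - 252*z - 225) + 49*z^3 + 84*z^2 - 45*z - 88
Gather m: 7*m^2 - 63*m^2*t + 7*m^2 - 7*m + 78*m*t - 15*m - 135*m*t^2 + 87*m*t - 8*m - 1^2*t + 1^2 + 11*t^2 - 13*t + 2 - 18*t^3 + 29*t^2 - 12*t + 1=m^2*(14 - 63*t) + m*(-135*t^2 + 165*t - 30) - 18*t^3 + 40*t^2 - 26*t + 4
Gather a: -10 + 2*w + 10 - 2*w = 0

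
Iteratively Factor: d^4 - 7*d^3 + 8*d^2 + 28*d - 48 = (d + 2)*(d^3 - 9*d^2 + 26*d - 24) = (d - 3)*(d + 2)*(d^2 - 6*d + 8) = (d - 4)*(d - 3)*(d + 2)*(d - 2)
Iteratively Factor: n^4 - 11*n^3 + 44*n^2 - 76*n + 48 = (n - 2)*(n^3 - 9*n^2 + 26*n - 24) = (n - 3)*(n - 2)*(n^2 - 6*n + 8) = (n - 4)*(n - 3)*(n - 2)*(n - 2)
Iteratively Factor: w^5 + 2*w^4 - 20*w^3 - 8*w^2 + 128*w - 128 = (w + 4)*(w^4 - 2*w^3 - 12*w^2 + 40*w - 32) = (w - 2)*(w + 4)*(w^3 - 12*w + 16) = (w - 2)^2*(w + 4)*(w^2 + 2*w - 8) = (w - 2)^2*(w + 4)^2*(w - 2)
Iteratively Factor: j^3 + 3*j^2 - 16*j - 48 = (j + 4)*(j^2 - j - 12) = (j - 4)*(j + 4)*(j + 3)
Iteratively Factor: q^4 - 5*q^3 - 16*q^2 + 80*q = (q)*(q^3 - 5*q^2 - 16*q + 80) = q*(q - 4)*(q^2 - q - 20) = q*(q - 5)*(q - 4)*(q + 4)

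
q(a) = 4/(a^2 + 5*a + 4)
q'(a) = 4*(-2*a - 5)/(a^2 + 5*a + 4)^2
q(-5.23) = 0.77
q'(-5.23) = 0.81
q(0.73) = 0.49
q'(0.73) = -0.39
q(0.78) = 0.47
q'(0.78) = -0.36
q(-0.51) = 2.34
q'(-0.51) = -5.44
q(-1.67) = -2.56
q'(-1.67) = -2.72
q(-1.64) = -2.65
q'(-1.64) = -3.02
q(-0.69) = 3.90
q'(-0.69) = -13.75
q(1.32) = 0.32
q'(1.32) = -0.20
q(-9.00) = 0.10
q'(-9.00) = 0.03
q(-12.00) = 0.05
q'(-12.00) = 0.01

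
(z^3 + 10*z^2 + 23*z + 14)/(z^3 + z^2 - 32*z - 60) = (z^2 + 8*z + 7)/(z^2 - z - 30)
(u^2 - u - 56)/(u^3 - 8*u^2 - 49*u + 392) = 1/(u - 7)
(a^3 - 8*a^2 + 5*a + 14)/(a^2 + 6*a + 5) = (a^2 - 9*a + 14)/(a + 5)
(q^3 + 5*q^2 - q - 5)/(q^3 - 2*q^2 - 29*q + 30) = (q + 1)/(q - 6)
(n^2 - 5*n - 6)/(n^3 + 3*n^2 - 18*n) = (n^2 - 5*n - 6)/(n*(n^2 + 3*n - 18))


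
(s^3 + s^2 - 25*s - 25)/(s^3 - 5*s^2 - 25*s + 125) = (s + 1)/(s - 5)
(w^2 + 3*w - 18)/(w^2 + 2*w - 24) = (w - 3)/(w - 4)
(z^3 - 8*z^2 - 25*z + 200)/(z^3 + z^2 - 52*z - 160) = (z - 5)/(z + 4)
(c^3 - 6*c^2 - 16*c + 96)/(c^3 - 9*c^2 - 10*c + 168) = (c - 4)/(c - 7)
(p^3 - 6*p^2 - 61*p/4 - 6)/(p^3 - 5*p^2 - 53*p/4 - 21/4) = (p - 8)/(p - 7)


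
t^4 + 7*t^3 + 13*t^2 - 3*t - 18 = (t - 1)*(t + 2)*(t + 3)^2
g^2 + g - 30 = (g - 5)*(g + 6)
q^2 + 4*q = q*(q + 4)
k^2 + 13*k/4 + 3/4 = (k + 1/4)*(k + 3)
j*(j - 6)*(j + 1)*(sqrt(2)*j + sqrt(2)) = sqrt(2)*j^4 - 4*sqrt(2)*j^3 - 11*sqrt(2)*j^2 - 6*sqrt(2)*j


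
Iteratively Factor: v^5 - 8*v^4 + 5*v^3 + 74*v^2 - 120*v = (v - 4)*(v^4 - 4*v^3 - 11*v^2 + 30*v) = v*(v - 4)*(v^3 - 4*v^2 - 11*v + 30) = v*(v - 5)*(v - 4)*(v^2 + v - 6) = v*(v - 5)*(v - 4)*(v - 2)*(v + 3)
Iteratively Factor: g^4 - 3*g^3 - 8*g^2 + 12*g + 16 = (g + 2)*(g^3 - 5*g^2 + 2*g + 8) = (g - 4)*(g + 2)*(g^2 - g - 2) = (g - 4)*(g - 2)*(g + 2)*(g + 1)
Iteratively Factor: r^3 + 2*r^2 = (r)*(r^2 + 2*r) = r^2*(r + 2)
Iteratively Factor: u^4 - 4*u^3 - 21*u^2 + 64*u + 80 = (u - 4)*(u^3 - 21*u - 20) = (u - 4)*(u + 4)*(u^2 - 4*u - 5) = (u - 5)*(u - 4)*(u + 4)*(u + 1)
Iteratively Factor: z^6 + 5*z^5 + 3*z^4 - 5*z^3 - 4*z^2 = (z + 4)*(z^5 + z^4 - z^3 - z^2) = (z + 1)*(z + 4)*(z^4 - z^2) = (z + 1)^2*(z + 4)*(z^3 - z^2) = z*(z + 1)^2*(z + 4)*(z^2 - z) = z*(z - 1)*(z + 1)^2*(z + 4)*(z)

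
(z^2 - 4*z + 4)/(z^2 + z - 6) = (z - 2)/(z + 3)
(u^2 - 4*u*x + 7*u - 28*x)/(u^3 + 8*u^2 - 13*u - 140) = (u - 4*x)/(u^2 + u - 20)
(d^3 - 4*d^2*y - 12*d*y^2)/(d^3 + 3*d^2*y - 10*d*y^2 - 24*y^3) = d*(-d + 6*y)/(-d^2 - d*y + 12*y^2)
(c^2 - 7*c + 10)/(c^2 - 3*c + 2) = (c - 5)/(c - 1)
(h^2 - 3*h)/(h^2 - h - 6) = h/(h + 2)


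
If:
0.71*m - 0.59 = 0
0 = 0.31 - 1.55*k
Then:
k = 0.20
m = 0.83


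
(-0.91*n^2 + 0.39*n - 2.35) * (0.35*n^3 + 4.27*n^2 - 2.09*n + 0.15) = -0.3185*n^5 - 3.7492*n^4 + 2.7447*n^3 - 10.9861*n^2 + 4.97*n - 0.3525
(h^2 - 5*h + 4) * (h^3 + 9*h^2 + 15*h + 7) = h^5 + 4*h^4 - 26*h^3 - 32*h^2 + 25*h + 28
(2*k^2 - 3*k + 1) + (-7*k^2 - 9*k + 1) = -5*k^2 - 12*k + 2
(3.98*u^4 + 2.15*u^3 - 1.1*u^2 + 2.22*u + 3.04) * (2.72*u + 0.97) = 10.8256*u^5 + 9.7086*u^4 - 0.906500000000001*u^3 + 4.9714*u^2 + 10.4222*u + 2.9488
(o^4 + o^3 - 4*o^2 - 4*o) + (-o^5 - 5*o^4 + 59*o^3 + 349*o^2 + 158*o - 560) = -o^5 - 4*o^4 + 60*o^3 + 345*o^2 + 154*o - 560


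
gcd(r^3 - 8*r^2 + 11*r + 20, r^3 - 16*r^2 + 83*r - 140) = r^2 - 9*r + 20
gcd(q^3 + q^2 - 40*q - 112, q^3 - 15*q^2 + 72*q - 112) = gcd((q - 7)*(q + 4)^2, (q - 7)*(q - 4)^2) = q - 7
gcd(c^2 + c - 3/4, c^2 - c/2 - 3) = c + 3/2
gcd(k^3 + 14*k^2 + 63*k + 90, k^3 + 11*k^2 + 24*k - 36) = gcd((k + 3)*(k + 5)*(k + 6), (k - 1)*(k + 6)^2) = k + 6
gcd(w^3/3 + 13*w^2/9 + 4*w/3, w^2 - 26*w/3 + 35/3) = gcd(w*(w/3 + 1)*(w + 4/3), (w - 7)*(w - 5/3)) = 1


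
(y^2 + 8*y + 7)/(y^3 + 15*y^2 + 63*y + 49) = 1/(y + 7)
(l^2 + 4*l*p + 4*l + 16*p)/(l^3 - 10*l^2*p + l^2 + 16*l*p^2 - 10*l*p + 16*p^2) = (l^2 + 4*l*p + 4*l + 16*p)/(l^3 - 10*l^2*p + l^2 + 16*l*p^2 - 10*l*p + 16*p^2)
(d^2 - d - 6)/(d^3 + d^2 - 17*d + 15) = (d + 2)/(d^2 + 4*d - 5)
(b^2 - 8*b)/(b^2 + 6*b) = (b - 8)/(b + 6)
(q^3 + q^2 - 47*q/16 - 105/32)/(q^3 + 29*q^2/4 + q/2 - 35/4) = (q^2 - q/4 - 21/8)/(q^2 + 6*q - 7)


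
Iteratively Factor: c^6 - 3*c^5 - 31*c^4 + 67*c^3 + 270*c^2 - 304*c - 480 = (c + 3)*(c^5 - 6*c^4 - 13*c^3 + 106*c^2 - 48*c - 160) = (c - 2)*(c + 3)*(c^4 - 4*c^3 - 21*c^2 + 64*c + 80) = (c - 5)*(c - 2)*(c + 3)*(c^3 + c^2 - 16*c - 16) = (c - 5)*(c - 4)*(c - 2)*(c + 3)*(c^2 + 5*c + 4) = (c - 5)*(c - 4)*(c - 2)*(c + 1)*(c + 3)*(c + 4)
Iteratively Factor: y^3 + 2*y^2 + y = (y)*(y^2 + 2*y + 1) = y*(y + 1)*(y + 1)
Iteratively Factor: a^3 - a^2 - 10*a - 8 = (a - 4)*(a^2 + 3*a + 2) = (a - 4)*(a + 1)*(a + 2)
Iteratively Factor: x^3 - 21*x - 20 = (x + 4)*(x^2 - 4*x - 5) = (x + 1)*(x + 4)*(x - 5)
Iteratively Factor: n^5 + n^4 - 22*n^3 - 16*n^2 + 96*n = (n + 4)*(n^4 - 3*n^3 - 10*n^2 + 24*n) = (n + 3)*(n + 4)*(n^3 - 6*n^2 + 8*n) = n*(n + 3)*(n + 4)*(n^2 - 6*n + 8) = n*(n - 4)*(n + 3)*(n + 4)*(n - 2)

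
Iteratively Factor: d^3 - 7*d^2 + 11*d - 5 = (d - 1)*(d^2 - 6*d + 5) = (d - 5)*(d - 1)*(d - 1)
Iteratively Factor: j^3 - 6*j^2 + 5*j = (j)*(j^2 - 6*j + 5) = j*(j - 1)*(j - 5)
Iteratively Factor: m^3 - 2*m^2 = (m)*(m^2 - 2*m) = m^2*(m - 2)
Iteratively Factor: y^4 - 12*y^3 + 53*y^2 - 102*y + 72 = (y - 2)*(y^3 - 10*y^2 + 33*y - 36) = (y - 4)*(y - 2)*(y^2 - 6*y + 9) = (y - 4)*(y - 3)*(y - 2)*(y - 3)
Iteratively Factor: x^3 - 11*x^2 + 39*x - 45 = (x - 3)*(x^2 - 8*x + 15) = (x - 3)^2*(x - 5)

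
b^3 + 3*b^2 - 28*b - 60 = (b - 5)*(b + 2)*(b + 6)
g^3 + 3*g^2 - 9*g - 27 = (g - 3)*(g + 3)^2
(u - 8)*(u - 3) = u^2 - 11*u + 24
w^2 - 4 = (w - 2)*(w + 2)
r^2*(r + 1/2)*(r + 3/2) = r^4 + 2*r^3 + 3*r^2/4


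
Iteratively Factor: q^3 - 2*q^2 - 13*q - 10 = (q + 1)*(q^2 - 3*q - 10) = (q + 1)*(q + 2)*(q - 5)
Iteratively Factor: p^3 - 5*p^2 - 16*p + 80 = (p - 4)*(p^2 - p - 20) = (p - 4)*(p + 4)*(p - 5)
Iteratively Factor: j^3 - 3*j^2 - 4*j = (j - 4)*(j^2 + j) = (j - 4)*(j + 1)*(j)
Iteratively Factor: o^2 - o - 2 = (o + 1)*(o - 2)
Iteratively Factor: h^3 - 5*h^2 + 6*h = (h - 3)*(h^2 - 2*h) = (h - 3)*(h - 2)*(h)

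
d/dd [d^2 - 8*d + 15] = 2*d - 8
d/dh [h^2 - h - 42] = 2*h - 1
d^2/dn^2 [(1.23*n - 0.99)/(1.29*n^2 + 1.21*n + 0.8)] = ((1.23*n - 0.99)*(2.58*n + 1.21)*(5.16*n + 2.42) - (9.5202*n + 0.4224)*(1.29*n^2 + 1.21*n + 0.8))/(1.29*n^2 + 1.21*n + 0.8)^3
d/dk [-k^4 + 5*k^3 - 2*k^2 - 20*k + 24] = -4*k^3 + 15*k^2 - 4*k - 20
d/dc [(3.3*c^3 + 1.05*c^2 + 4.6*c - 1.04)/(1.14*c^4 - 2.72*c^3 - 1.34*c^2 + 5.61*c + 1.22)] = (-3.762*c^6 - 2.394*c^5 - 17.298*c^4 + 66.7924*c^3 + 15.6461*c^2 - 0.225200000000001*c + 11.4464)/(1.2996*c^8 - 6.2016*c^7 + 4.3432*c^6 + 20.0804*c^5 - 25.9412*c^4 - 21.6716*c^3 + 28.2025*c^2 + 13.6884*c + 1.4884)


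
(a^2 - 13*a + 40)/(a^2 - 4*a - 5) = (a - 8)/(a + 1)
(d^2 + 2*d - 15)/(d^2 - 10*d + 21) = (d + 5)/(d - 7)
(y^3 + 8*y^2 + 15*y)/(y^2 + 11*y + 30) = y*(y + 3)/(y + 6)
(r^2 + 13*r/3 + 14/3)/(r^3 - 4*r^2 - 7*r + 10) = (r + 7/3)/(r^2 - 6*r + 5)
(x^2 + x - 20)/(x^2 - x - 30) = (x - 4)/(x - 6)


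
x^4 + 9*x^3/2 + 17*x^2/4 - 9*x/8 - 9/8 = (x - 1/2)*(x + 1/2)*(x + 3/2)*(x + 3)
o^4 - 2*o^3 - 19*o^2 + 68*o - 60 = (o - 3)*(o - 2)^2*(o + 5)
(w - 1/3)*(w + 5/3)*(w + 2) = w^3 + 10*w^2/3 + 19*w/9 - 10/9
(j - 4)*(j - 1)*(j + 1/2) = j^3 - 9*j^2/2 + 3*j/2 + 2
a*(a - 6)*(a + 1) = a^3 - 5*a^2 - 6*a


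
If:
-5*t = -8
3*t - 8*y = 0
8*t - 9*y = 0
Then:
No Solution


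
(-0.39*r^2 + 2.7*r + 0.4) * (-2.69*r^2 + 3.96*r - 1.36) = 1.0491*r^4 - 8.8074*r^3 + 10.1464*r^2 - 2.088*r - 0.544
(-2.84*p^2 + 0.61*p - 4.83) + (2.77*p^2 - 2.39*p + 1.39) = -0.0699999999999998*p^2 - 1.78*p - 3.44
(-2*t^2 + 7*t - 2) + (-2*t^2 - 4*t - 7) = -4*t^2 + 3*t - 9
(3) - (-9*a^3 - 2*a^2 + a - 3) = 9*a^3 + 2*a^2 - a + 6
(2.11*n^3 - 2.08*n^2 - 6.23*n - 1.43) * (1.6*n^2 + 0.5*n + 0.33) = 3.376*n^5 - 2.273*n^4 - 10.3117*n^3 - 6.0894*n^2 - 2.7709*n - 0.4719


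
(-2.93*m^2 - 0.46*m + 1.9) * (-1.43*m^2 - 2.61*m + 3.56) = 4.1899*m^4 + 8.3051*m^3 - 11.9472*m^2 - 6.5966*m + 6.764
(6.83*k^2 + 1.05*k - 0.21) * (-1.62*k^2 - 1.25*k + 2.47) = -11.0646*k^4 - 10.2385*k^3 + 15.8978*k^2 + 2.856*k - 0.5187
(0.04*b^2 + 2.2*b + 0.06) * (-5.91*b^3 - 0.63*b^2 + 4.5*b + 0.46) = -0.2364*b^5 - 13.0272*b^4 - 1.5606*b^3 + 9.8806*b^2 + 1.282*b + 0.0276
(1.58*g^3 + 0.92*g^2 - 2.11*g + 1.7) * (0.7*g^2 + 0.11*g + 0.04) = 1.106*g^5 + 0.8178*g^4 - 1.3126*g^3 + 0.9947*g^2 + 0.1026*g + 0.068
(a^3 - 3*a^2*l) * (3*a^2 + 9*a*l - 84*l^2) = 3*a^5 - 111*a^3*l^2 + 252*a^2*l^3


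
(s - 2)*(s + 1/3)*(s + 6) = s^3 + 13*s^2/3 - 32*s/3 - 4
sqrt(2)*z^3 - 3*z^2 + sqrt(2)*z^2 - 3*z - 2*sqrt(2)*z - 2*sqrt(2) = (z + 1)*(z - 2*sqrt(2))*(sqrt(2)*z + 1)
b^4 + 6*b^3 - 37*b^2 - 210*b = b*(b - 6)*(b + 5)*(b + 7)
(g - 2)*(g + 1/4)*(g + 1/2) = g^3 - 5*g^2/4 - 11*g/8 - 1/4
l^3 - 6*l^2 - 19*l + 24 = (l - 8)*(l - 1)*(l + 3)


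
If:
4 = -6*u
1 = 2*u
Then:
No Solution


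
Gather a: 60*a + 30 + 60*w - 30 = 60*a + 60*w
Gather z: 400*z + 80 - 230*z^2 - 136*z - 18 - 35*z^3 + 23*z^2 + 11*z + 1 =-35*z^3 - 207*z^2 + 275*z + 63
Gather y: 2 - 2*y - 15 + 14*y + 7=12*y - 6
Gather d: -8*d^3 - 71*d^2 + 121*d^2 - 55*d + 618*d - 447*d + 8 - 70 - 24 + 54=-8*d^3 + 50*d^2 + 116*d - 32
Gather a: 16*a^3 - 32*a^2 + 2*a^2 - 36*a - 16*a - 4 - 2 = 16*a^3 - 30*a^2 - 52*a - 6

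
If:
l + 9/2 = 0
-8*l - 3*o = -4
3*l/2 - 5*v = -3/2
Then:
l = -9/2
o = 40/3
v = -21/20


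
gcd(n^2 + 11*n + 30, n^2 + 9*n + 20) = n + 5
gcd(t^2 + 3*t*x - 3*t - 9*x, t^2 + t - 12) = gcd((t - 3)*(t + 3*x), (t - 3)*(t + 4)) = t - 3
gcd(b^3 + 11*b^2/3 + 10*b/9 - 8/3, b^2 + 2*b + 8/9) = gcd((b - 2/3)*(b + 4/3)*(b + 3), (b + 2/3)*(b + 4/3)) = b + 4/3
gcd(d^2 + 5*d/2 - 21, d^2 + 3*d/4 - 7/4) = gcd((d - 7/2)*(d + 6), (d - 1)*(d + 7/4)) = 1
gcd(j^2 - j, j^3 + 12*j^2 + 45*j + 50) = 1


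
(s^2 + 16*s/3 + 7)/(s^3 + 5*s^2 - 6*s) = (s^2 + 16*s/3 + 7)/(s*(s^2 + 5*s - 6))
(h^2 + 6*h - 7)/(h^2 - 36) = (h^2 + 6*h - 7)/(h^2 - 36)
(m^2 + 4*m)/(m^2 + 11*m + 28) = m/(m + 7)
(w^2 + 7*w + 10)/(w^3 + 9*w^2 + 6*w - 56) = (w^2 + 7*w + 10)/(w^3 + 9*w^2 + 6*w - 56)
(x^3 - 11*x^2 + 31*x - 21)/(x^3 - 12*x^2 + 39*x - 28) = (x - 3)/(x - 4)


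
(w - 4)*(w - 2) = w^2 - 6*w + 8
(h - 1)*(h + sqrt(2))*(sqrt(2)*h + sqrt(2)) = sqrt(2)*h^3 + 2*h^2 - sqrt(2)*h - 2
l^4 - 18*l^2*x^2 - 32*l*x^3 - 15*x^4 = (l - 5*x)*(l + x)^2*(l + 3*x)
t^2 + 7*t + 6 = (t + 1)*(t + 6)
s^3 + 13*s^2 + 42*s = s*(s + 6)*(s + 7)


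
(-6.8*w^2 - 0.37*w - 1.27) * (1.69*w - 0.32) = -11.492*w^3 + 1.5507*w^2 - 2.0279*w + 0.4064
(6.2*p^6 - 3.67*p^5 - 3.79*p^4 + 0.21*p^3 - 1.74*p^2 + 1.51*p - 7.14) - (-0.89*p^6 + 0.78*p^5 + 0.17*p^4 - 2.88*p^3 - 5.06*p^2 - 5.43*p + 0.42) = 7.09*p^6 - 4.45*p^5 - 3.96*p^4 + 3.09*p^3 + 3.32*p^2 + 6.94*p - 7.56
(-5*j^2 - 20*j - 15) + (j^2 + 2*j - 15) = -4*j^2 - 18*j - 30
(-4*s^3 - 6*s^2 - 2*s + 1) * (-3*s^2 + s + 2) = 12*s^5 + 14*s^4 - 8*s^3 - 17*s^2 - 3*s + 2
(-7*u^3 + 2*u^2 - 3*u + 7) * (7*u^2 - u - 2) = -49*u^5 + 21*u^4 - 9*u^3 + 48*u^2 - u - 14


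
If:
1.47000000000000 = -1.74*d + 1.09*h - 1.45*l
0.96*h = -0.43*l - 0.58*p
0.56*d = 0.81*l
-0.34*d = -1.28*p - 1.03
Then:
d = -0.29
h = 0.62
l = -0.20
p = -0.88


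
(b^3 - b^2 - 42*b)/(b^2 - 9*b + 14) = b*(b + 6)/(b - 2)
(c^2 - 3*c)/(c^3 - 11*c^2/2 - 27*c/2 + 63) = 2*c/(2*c^2 - 5*c - 42)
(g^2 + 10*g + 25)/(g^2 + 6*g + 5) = (g + 5)/(g + 1)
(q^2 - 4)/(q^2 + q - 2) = (q - 2)/(q - 1)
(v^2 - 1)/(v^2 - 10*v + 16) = (v^2 - 1)/(v^2 - 10*v + 16)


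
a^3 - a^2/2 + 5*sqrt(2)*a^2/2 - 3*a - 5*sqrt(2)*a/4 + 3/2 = (a - 1/2)*(a - sqrt(2)/2)*(a + 3*sqrt(2))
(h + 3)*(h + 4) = h^2 + 7*h + 12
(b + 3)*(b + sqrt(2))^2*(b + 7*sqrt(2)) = b^4 + 3*b^3 + 9*sqrt(2)*b^3 + 30*b^2 + 27*sqrt(2)*b^2 + 14*sqrt(2)*b + 90*b + 42*sqrt(2)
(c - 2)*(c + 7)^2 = c^3 + 12*c^2 + 21*c - 98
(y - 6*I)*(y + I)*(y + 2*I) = y^3 - 3*I*y^2 + 16*y + 12*I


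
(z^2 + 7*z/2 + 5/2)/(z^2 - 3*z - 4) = (z + 5/2)/(z - 4)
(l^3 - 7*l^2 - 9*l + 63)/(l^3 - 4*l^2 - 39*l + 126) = (l + 3)/(l + 6)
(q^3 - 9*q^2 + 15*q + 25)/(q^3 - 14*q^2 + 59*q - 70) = (q^2 - 4*q - 5)/(q^2 - 9*q + 14)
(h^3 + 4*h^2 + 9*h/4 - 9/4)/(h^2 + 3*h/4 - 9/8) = 2*(2*h^2 + 5*h - 3)/(4*h - 3)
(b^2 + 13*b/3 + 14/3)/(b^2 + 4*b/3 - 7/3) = (b + 2)/(b - 1)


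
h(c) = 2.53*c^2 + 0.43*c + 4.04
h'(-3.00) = -14.75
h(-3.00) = 25.52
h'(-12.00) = -60.29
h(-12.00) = 363.20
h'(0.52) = 3.06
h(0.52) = 4.95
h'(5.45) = 28.01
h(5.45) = 81.53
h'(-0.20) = -0.58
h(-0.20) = 4.06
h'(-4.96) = -24.67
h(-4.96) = 64.15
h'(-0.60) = -2.61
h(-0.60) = 4.69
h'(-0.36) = -1.39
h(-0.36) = 4.21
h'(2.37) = 12.42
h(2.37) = 19.27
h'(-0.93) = -4.28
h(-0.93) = 5.83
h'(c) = 5.06*c + 0.43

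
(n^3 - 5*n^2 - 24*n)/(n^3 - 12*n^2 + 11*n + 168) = n/(n - 7)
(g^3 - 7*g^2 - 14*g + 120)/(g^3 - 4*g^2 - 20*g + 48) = (g - 5)/(g - 2)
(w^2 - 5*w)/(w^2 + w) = (w - 5)/(w + 1)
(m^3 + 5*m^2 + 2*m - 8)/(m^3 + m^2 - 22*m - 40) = (m - 1)/(m - 5)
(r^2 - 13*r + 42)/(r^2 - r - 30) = (r - 7)/(r + 5)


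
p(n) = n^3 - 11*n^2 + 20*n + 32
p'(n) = 3*n^2 - 22*n + 20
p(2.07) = 35.14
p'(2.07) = -12.69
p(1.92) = 36.93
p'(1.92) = -11.18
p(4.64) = -12.13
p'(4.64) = -17.49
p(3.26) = 14.94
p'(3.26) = -19.84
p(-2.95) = -148.40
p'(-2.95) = 111.01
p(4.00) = 0.00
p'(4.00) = -20.00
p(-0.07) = 30.55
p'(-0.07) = 21.55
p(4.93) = -16.93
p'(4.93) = -15.55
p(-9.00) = -1768.00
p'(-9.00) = 461.00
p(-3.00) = -154.00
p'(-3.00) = 113.00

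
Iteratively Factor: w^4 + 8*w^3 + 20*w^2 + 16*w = (w + 2)*(w^3 + 6*w^2 + 8*w) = (w + 2)^2*(w^2 + 4*w) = w*(w + 2)^2*(w + 4)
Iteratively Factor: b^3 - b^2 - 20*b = (b + 4)*(b^2 - 5*b) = (b - 5)*(b + 4)*(b)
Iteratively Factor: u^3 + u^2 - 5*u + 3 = (u - 1)*(u^2 + 2*u - 3) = (u - 1)*(u + 3)*(u - 1)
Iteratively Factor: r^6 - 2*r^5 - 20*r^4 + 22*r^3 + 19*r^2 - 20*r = (r)*(r^5 - 2*r^4 - 20*r^3 + 22*r^2 + 19*r - 20) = r*(r + 4)*(r^4 - 6*r^3 + 4*r^2 + 6*r - 5) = r*(r - 5)*(r + 4)*(r^3 - r^2 - r + 1) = r*(r - 5)*(r - 1)*(r + 4)*(r^2 - 1) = r*(r - 5)*(r - 1)*(r + 1)*(r + 4)*(r - 1)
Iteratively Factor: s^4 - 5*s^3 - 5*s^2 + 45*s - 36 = (s - 4)*(s^3 - s^2 - 9*s + 9) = (s - 4)*(s + 3)*(s^2 - 4*s + 3) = (s - 4)*(s - 3)*(s + 3)*(s - 1)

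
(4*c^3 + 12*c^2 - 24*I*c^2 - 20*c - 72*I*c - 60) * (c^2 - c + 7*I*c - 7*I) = 4*c^5 + 8*c^4 + 4*I*c^4 + 136*c^3 + 8*I*c^3 + 296*c^2 - 152*I*c^2 - 444*c - 280*I*c + 420*I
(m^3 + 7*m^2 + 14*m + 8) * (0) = 0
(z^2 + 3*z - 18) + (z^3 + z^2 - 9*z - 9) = z^3 + 2*z^2 - 6*z - 27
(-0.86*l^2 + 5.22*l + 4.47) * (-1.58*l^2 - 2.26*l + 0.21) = 1.3588*l^4 - 6.304*l^3 - 19.0404*l^2 - 9.006*l + 0.9387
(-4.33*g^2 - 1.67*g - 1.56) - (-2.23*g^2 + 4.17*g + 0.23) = -2.1*g^2 - 5.84*g - 1.79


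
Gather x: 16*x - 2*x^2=-2*x^2 + 16*x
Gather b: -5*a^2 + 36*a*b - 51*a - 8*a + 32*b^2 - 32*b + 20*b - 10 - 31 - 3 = -5*a^2 - 59*a + 32*b^2 + b*(36*a - 12) - 44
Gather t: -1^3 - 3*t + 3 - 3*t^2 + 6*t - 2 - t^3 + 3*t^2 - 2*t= -t^3 + t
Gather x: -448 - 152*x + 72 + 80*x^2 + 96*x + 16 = 80*x^2 - 56*x - 360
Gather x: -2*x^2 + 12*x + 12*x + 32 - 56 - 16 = -2*x^2 + 24*x - 40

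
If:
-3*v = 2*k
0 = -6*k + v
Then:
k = 0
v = 0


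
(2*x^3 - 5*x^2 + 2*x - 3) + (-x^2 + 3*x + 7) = 2*x^3 - 6*x^2 + 5*x + 4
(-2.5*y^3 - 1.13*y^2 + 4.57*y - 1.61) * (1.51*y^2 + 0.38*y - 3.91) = -3.775*y^5 - 2.6563*y^4 + 16.2463*y^3 + 3.7238*y^2 - 18.4805*y + 6.2951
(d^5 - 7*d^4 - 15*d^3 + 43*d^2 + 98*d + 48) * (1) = d^5 - 7*d^4 - 15*d^3 + 43*d^2 + 98*d + 48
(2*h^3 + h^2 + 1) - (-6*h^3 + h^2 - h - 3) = 8*h^3 + h + 4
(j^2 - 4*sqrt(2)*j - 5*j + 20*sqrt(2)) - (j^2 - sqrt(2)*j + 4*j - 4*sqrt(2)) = -9*j - 3*sqrt(2)*j + 24*sqrt(2)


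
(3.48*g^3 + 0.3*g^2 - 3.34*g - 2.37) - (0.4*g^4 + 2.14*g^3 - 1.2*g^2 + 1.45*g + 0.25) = -0.4*g^4 + 1.34*g^3 + 1.5*g^2 - 4.79*g - 2.62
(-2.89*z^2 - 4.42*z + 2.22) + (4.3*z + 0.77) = -2.89*z^2 - 0.12*z + 2.99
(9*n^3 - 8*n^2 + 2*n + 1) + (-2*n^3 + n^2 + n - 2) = 7*n^3 - 7*n^2 + 3*n - 1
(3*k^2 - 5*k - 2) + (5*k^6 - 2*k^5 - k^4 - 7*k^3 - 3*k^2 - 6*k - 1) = 5*k^6 - 2*k^5 - k^4 - 7*k^3 - 11*k - 3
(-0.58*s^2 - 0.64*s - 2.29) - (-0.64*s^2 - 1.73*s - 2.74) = 0.0600000000000001*s^2 + 1.09*s + 0.45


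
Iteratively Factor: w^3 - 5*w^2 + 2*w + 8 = (w - 2)*(w^2 - 3*w - 4) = (w - 2)*(w + 1)*(w - 4)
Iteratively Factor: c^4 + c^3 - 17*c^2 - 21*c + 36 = (c - 4)*(c^3 + 5*c^2 + 3*c - 9) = (c - 4)*(c + 3)*(c^2 + 2*c - 3) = (c - 4)*(c + 3)^2*(c - 1)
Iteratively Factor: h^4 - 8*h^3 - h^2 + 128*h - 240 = (h + 4)*(h^3 - 12*h^2 + 47*h - 60) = (h - 5)*(h + 4)*(h^2 - 7*h + 12) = (h - 5)*(h - 3)*(h + 4)*(h - 4)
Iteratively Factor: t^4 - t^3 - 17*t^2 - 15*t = (t - 5)*(t^3 + 4*t^2 + 3*t) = (t - 5)*(t + 3)*(t^2 + t) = (t - 5)*(t + 1)*(t + 3)*(t)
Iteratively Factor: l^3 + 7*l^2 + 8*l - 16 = (l + 4)*(l^2 + 3*l - 4) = (l - 1)*(l + 4)*(l + 4)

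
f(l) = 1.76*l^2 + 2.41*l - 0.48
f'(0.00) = 2.41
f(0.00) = -0.48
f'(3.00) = 12.97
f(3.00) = 22.59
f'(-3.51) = -9.95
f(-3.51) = 12.74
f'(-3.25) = -9.03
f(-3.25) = 10.28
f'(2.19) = 10.12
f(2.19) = 13.24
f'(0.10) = 2.76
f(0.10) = -0.22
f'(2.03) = 9.56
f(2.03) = 11.67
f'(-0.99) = -1.07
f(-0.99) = -1.14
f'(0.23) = 3.22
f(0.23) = 0.17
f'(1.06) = 6.14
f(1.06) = 4.05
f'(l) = 3.52*l + 2.41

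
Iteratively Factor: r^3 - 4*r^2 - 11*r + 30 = (r + 3)*(r^2 - 7*r + 10) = (r - 2)*(r + 3)*(r - 5)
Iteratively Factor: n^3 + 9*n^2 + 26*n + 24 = (n + 3)*(n^2 + 6*n + 8) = (n + 3)*(n + 4)*(n + 2)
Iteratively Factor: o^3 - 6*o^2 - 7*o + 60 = (o - 5)*(o^2 - o - 12) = (o - 5)*(o + 3)*(o - 4)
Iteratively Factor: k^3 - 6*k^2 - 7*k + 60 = (k + 3)*(k^2 - 9*k + 20) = (k - 4)*(k + 3)*(k - 5)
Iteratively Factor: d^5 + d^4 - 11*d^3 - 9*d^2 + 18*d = (d)*(d^4 + d^3 - 11*d^2 - 9*d + 18) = d*(d - 1)*(d^3 + 2*d^2 - 9*d - 18) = d*(d - 1)*(d + 2)*(d^2 - 9) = d*(d - 1)*(d + 2)*(d + 3)*(d - 3)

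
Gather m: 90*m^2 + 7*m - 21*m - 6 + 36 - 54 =90*m^2 - 14*m - 24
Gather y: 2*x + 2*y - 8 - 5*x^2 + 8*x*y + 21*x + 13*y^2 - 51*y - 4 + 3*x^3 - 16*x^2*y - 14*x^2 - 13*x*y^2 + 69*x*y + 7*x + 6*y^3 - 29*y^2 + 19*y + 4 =3*x^3 - 19*x^2 + 30*x + 6*y^3 + y^2*(-13*x - 16) + y*(-16*x^2 + 77*x - 30) - 8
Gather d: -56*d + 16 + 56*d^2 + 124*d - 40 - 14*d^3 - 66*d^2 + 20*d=-14*d^3 - 10*d^2 + 88*d - 24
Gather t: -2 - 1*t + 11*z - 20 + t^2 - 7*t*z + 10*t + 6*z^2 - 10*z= t^2 + t*(9 - 7*z) + 6*z^2 + z - 22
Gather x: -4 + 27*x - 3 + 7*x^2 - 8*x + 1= 7*x^2 + 19*x - 6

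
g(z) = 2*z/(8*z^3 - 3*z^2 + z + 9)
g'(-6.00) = 0.00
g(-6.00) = 0.01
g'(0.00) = 0.22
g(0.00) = 0.00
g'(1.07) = -0.05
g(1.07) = 0.13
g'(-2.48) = 0.03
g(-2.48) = 0.04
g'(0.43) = 0.18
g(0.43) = 0.09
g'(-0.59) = 0.81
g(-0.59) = -0.21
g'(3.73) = -0.01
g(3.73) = 0.02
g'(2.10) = -0.05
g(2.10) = 0.06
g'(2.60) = -0.03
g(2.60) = 0.04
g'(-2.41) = 0.03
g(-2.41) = 0.04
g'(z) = 2*z*(-24*z^2 + 6*z - 1)/(8*z^3 - 3*z^2 + z + 9)^2 + 2/(8*z^3 - 3*z^2 + z + 9)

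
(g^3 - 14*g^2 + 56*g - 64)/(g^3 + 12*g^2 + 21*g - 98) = (g^2 - 12*g + 32)/(g^2 + 14*g + 49)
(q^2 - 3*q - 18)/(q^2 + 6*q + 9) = (q - 6)/(q + 3)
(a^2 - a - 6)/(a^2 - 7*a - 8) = (-a^2 + a + 6)/(-a^2 + 7*a + 8)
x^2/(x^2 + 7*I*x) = x/(x + 7*I)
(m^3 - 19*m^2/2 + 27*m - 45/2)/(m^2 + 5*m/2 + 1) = (2*m^3 - 19*m^2 + 54*m - 45)/(2*m^2 + 5*m + 2)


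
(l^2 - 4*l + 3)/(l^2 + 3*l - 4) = (l - 3)/(l + 4)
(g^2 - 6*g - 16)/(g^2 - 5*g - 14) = (g - 8)/(g - 7)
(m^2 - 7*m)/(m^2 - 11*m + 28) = m/(m - 4)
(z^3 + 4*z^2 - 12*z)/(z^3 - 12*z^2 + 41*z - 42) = z*(z + 6)/(z^2 - 10*z + 21)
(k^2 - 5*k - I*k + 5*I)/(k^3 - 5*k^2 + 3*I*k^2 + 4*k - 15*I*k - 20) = 1/(k + 4*I)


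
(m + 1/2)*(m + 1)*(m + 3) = m^3 + 9*m^2/2 + 5*m + 3/2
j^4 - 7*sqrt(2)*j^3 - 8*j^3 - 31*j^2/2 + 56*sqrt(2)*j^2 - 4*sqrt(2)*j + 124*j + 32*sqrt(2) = (j - 8)*(j - 8*sqrt(2))*(j + sqrt(2)/2)^2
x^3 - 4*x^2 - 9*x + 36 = (x - 4)*(x - 3)*(x + 3)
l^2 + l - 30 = (l - 5)*(l + 6)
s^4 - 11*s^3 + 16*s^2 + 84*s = s*(s - 7)*(s - 6)*(s + 2)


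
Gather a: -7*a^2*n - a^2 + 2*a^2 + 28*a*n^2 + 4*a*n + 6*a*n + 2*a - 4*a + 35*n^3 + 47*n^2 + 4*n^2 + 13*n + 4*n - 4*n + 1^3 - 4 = a^2*(1 - 7*n) + a*(28*n^2 + 10*n - 2) + 35*n^3 + 51*n^2 + 13*n - 3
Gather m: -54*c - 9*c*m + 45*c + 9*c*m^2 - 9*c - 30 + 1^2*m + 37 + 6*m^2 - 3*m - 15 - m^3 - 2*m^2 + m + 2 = -18*c - m^3 + m^2*(9*c + 4) + m*(-9*c - 1) - 6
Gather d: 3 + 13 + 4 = 20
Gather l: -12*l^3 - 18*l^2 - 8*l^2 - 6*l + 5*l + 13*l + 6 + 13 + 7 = -12*l^3 - 26*l^2 + 12*l + 26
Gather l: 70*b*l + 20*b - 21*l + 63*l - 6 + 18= 20*b + l*(70*b + 42) + 12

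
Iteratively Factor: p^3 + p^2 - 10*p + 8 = (p - 1)*(p^2 + 2*p - 8) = (p - 1)*(p + 4)*(p - 2)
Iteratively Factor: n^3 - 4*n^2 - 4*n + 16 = (n + 2)*(n^2 - 6*n + 8) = (n - 4)*(n + 2)*(n - 2)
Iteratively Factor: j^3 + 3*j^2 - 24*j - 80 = (j - 5)*(j^2 + 8*j + 16) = (j - 5)*(j + 4)*(j + 4)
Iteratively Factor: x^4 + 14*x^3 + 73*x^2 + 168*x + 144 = (x + 4)*(x^3 + 10*x^2 + 33*x + 36) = (x + 3)*(x + 4)*(x^2 + 7*x + 12) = (x + 3)*(x + 4)^2*(x + 3)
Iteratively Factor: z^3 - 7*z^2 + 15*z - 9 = (z - 3)*(z^2 - 4*z + 3) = (z - 3)^2*(z - 1)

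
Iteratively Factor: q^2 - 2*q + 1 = (q - 1)*(q - 1)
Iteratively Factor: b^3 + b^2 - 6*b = (b)*(b^2 + b - 6) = b*(b + 3)*(b - 2)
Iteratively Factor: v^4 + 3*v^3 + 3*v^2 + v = (v + 1)*(v^3 + 2*v^2 + v) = (v + 1)^2*(v^2 + v) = (v + 1)^3*(v)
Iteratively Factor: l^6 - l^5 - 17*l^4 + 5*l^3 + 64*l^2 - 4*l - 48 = (l - 1)*(l^5 - 17*l^3 - 12*l^2 + 52*l + 48) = (l - 1)*(l + 3)*(l^4 - 3*l^3 - 8*l^2 + 12*l + 16) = (l - 2)*(l - 1)*(l + 3)*(l^3 - l^2 - 10*l - 8) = (l - 2)*(l - 1)*(l + 2)*(l + 3)*(l^2 - 3*l - 4) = (l - 2)*(l - 1)*(l + 1)*(l + 2)*(l + 3)*(l - 4)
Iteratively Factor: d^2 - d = (d)*(d - 1)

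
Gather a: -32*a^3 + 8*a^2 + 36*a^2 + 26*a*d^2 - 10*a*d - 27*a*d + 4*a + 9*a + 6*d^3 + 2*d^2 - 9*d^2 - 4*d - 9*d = -32*a^3 + 44*a^2 + a*(26*d^2 - 37*d + 13) + 6*d^3 - 7*d^2 - 13*d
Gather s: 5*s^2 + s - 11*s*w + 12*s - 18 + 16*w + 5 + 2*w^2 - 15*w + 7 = 5*s^2 + s*(13 - 11*w) + 2*w^2 + w - 6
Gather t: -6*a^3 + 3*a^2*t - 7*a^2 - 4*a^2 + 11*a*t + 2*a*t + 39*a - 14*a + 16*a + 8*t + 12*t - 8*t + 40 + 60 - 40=-6*a^3 - 11*a^2 + 41*a + t*(3*a^2 + 13*a + 12) + 60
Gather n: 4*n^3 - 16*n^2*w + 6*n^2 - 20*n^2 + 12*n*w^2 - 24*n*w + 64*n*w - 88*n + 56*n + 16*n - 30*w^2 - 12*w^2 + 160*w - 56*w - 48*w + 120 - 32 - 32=4*n^3 + n^2*(-16*w - 14) + n*(12*w^2 + 40*w - 16) - 42*w^2 + 56*w + 56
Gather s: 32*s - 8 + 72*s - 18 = 104*s - 26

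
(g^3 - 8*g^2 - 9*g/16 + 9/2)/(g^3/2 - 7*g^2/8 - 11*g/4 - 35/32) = 2*(-16*g^3 + 128*g^2 + 9*g - 72)/(-16*g^3 + 28*g^2 + 88*g + 35)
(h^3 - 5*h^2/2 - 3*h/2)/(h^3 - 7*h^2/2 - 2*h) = (h - 3)/(h - 4)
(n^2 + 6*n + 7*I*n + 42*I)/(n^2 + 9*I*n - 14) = (n + 6)/(n + 2*I)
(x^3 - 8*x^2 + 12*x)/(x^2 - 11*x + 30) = x*(x - 2)/(x - 5)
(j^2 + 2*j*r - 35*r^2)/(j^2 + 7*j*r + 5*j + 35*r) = (j - 5*r)/(j + 5)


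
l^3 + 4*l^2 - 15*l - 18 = (l - 3)*(l + 1)*(l + 6)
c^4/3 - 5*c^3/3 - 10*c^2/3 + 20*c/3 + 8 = (c/3 + 1/3)*(c - 6)*(c - 2)*(c + 2)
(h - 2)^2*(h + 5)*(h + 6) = h^4 + 7*h^3 - 10*h^2 - 76*h + 120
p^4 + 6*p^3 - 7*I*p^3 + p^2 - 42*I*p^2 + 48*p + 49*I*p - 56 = (p - 1)*(p + 7)*(p - 8*I)*(p + I)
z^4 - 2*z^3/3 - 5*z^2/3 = z^2*(z - 5/3)*(z + 1)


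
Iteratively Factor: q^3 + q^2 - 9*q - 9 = (q + 1)*(q^2 - 9) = (q + 1)*(q + 3)*(q - 3)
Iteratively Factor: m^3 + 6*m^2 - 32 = (m - 2)*(m^2 + 8*m + 16) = (m - 2)*(m + 4)*(m + 4)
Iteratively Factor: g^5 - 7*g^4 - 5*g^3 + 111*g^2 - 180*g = (g - 3)*(g^4 - 4*g^3 - 17*g^2 + 60*g) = (g - 3)^2*(g^3 - g^2 - 20*g) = g*(g - 3)^2*(g^2 - g - 20) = g*(g - 3)^2*(g + 4)*(g - 5)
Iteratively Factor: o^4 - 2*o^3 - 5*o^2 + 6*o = (o - 3)*(o^3 + o^2 - 2*o) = (o - 3)*(o - 1)*(o^2 + 2*o) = (o - 3)*(o - 1)*(o + 2)*(o)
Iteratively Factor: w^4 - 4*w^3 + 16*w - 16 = (w - 2)*(w^3 - 2*w^2 - 4*w + 8) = (w - 2)^2*(w^2 - 4) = (w - 2)^2*(w + 2)*(w - 2)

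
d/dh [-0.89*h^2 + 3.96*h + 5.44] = 3.96 - 1.78*h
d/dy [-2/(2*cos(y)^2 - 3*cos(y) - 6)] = 2*(3 - 4*cos(y))*sin(y)/(3*cos(y) - cos(2*y) + 5)^2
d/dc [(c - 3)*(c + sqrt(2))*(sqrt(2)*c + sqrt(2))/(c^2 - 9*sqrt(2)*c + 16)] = (sqrt(2)*c^4 - 36*c^3 + 40*c^2 + 33*sqrt(2)*c^2 - 64*sqrt(2)*c + 76*c - 102*sqrt(2) - 64)/(c^4 - 18*sqrt(2)*c^3 + 194*c^2 - 288*sqrt(2)*c + 256)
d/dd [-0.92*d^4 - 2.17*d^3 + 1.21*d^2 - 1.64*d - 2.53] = -3.68*d^3 - 6.51*d^2 + 2.42*d - 1.64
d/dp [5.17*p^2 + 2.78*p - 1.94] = 10.34*p + 2.78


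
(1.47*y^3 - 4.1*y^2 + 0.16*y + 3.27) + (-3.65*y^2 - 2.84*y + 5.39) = 1.47*y^3 - 7.75*y^2 - 2.68*y + 8.66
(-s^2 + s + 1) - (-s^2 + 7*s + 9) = -6*s - 8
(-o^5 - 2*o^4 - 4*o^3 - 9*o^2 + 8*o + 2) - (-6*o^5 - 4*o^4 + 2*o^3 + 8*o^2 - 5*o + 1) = 5*o^5 + 2*o^4 - 6*o^3 - 17*o^2 + 13*o + 1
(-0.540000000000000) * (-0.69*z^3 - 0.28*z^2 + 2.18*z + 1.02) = 0.3726*z^3 + 0.1512*z^2 - 1.1772*z - 0.5508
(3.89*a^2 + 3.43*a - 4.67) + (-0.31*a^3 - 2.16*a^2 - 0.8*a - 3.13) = -0.31*a^3 + 1.73*a^2 + 2.63*a - 7.8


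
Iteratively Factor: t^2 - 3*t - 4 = (t - 4)*(t + 1)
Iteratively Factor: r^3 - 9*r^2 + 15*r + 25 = (r - 5)*(r^2 - 4*r - 5) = (r - 5)*(r + 1)*(r - 5)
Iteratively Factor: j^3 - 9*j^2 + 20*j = (j - 5)*(j^2 - 4*j) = j*(j - 5)*(j - 4)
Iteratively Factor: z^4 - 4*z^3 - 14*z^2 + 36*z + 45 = (z - 3)*(z^3 - z^2 - 17*z - 15) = (z - 3)*(z + 3)*(z^2 - 4*z - 5) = (z - 5)*(z - 3)*(z + 3)*(z + 1)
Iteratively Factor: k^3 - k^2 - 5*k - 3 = (k + 1)*(k^2 - 2*k - 3) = (k + 1)^2*(k - 3)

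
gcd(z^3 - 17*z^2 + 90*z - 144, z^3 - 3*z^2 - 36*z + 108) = z^2 - 9*z + 18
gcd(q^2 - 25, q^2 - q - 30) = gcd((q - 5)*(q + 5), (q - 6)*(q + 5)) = q + 5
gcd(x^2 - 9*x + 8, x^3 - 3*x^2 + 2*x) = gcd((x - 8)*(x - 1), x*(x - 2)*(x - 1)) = x - 1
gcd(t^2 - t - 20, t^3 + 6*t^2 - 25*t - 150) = t - 5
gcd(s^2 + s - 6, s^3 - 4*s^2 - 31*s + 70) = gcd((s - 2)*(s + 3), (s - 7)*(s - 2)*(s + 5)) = s - 2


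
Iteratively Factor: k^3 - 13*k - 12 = (k - 4)*(k^2 + 4*k + 3) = (k - 4)*(k + 3)*(k + 1)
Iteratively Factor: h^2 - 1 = (h - 1)*(h + 1)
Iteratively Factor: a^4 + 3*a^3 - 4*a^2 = (a)*(a^3 + 3*a^2 - 4*a) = a*(a - 1)*(a^2 + 4*a) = a^2*(a - 1)*(a + 4)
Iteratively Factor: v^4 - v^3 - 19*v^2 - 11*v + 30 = (v + 2)*(v^3 - 3*v^2 - 13*v + 15) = (v - 1)*(v + 2)*(v^2 - 2*v - 15) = (v - 1)*(v + 2)*(v + 3)*(v - 5)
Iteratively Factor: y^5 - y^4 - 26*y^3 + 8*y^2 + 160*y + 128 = (y - 4)*(y^4 + 3*y^3 - 14*y^2 - 48*y - 32) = (y - 4)*(y + 4)*(y^3 - y^2 - 10*y - 8) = (y - 4)*(y + 2)*(y + 4)*(y^2 - 3*y - 4) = (y - 4)*(y + 1)*(y + 2)*(y + 4)*(y - 4)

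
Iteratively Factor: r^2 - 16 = (r + 4)*(r - 4)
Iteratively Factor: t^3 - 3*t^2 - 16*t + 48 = (t - 3)*(t^2 - 16) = (t - 3)*(t + 4)*(t - 4)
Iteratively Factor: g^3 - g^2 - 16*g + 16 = (g - 1)*(g^2 - 16) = (g - 1)*(g + 4)*(g - 4)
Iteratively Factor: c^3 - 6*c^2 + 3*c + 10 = (c + 1)*(c^2 - 7*c + 10) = (c - 2)*(c + 1)*(c - 5)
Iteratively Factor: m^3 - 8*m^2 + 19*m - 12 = (m - 1)*(m^2 - 7*m + 12) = (m - 3)*(m - 1)*(m - 4)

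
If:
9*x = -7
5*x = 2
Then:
No Solution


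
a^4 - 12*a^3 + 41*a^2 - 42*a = a*(a - 7)*(a - 3)*(a - 2)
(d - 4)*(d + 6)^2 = d^3 + 8*d^2 - 12*d - 144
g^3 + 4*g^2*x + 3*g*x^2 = g*(g + x)*(g + 3*x)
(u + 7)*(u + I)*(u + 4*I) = u^3 + 7*u^2 + 5*I*u^2 - 4*u + 35*I*u - 28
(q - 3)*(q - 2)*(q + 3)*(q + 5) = q^4 + 3*q^3 - 19*q^2 - 27*q + 90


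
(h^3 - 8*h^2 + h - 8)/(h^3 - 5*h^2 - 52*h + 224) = (h^2 + 1)/(h^2 + 3*h - 28)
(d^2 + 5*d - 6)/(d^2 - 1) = (d + 6)/(d + 1)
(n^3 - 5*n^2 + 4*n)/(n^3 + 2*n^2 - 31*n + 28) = n/(n + 7)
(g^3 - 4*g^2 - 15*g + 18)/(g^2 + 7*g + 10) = (g^3 - 4*g^2 - 15*g + 18)/(g^2 + 7*g + 10)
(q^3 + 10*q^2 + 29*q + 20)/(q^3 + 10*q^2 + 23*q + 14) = (q^2 + 9*q + 20)/(q^2 + 9*q + 14)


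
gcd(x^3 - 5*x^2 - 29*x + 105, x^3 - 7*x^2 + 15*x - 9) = x - 3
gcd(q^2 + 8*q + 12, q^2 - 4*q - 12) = q + 2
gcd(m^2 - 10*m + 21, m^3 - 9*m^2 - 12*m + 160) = 1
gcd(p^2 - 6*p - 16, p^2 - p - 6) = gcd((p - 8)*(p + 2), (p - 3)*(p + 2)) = p + 2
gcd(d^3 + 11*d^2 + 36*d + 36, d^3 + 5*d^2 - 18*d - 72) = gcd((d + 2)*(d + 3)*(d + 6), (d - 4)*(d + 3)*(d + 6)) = d^2 + 9*d + 18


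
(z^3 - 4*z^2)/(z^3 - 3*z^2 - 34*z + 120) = z^2/(z^2 + z - 30)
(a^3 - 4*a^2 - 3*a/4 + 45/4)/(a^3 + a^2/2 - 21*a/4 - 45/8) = 2*(a - 3)/(2*a + 3)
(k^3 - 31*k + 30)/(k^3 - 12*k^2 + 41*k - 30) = (k + 6)/(k - 6)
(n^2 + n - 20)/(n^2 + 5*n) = (n - 4)/n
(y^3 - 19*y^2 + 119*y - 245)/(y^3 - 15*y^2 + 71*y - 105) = (y - 7)/(y - 3)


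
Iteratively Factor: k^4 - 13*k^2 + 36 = (k + 2)*(k^3 - 2*k^2 - 9*k + 18) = (k + 2)*(k + 3)*(k^2 - 5*k + 6) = (k - 3)*(k + 2)*(k + 3)*(k - 2)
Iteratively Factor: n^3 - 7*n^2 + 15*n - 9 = (n - 3)*(n^2 - 4*n + 3) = (n - 3)^2*(n - 1)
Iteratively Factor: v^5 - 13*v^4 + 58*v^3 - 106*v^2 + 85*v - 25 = (v - 1)*(v^4 - 12*v^3 + 46*v^2 - 60*v + 25) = (v - 5)*(v - 1)*(v^3 - 7*v^2 + 11*v - 5) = (v - 5)*(v - 1)^2*(v^2 - 6*v + 5) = (v - 5)^2*(v - 1)^2*(v - 1)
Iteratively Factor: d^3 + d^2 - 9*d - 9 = (d + 1)*(d^2 - 9) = (d + 1)*(d + 3)*(d - 3)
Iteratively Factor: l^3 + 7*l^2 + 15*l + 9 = (l + 3)*(l^2 + 4*l + 3) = (l + 3)^2*(l + 1)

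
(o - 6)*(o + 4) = o^2 - 2*o - 24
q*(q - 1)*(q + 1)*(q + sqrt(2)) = q^4 + sqrt(2)*q^3 - q^2 - sqrt(2)*q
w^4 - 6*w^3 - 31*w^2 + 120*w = w*(w - 8)*(w - 3)*(w + 5)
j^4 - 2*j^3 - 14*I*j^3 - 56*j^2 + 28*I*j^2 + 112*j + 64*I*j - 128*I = (j - 2)*(j - 8*I)*(j - 4*I)*(j - 2*I)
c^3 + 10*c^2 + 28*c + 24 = (c + 2)^2*(c + 6)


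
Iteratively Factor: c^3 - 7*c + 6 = (c - 2)*(c^2 + 2*c - 3) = (c - 2)*(c - 1)*(c + 3)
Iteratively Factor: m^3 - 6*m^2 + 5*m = (m - 5)*(m^2 - m) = (m - 5)*(m - 1)*(m)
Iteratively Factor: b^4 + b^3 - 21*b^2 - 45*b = (b)*(b^3 + b^2 - 21*b - 45) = b*(b + 3)*(b^2 - 2*b - 15) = b*(b - 5)*(b + 3)*(b + 3)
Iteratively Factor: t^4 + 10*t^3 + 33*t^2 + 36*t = (t + 4)*(t^3 + 6*t^2 + 9*t) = t*(t + 4)*(t^2 + 6*t + 9) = t*(t + 3)*(t + 4)*(t + 3)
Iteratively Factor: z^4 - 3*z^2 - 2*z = (z - 2)*(z^3 + 2*z^2 + z) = z*(z - 2)*(z^2 + 2*z + 1) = z*(z - 2)*(z + 1)*(z + 1)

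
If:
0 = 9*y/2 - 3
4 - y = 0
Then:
No Solution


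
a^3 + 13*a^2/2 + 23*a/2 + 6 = (a + 1)*(a + 3/2)*(a + 4)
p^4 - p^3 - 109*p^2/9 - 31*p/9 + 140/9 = (p - 4)*(p - 1)*(p + 5/3)*(p + 7/3)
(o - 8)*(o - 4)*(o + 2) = o^3 - 10*o^2 + 8*o + 64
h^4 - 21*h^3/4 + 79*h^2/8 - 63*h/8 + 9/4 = (h - 2)*(h - 3/2)*(h - 1)*(h - 3/4)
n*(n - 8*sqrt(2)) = n^2 - 8*sqrt(2)*n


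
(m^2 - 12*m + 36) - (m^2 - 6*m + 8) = 28 - 6*m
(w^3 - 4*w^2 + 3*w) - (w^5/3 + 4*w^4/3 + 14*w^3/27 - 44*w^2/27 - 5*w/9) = -w^5/3 - 4*w^4/3 + 13*w^3/27 - 64*w^2/27 + 32*w/9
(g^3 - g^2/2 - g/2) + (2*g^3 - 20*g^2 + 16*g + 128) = 3*g^3 - 41*g^2/2 + 31*g/2 + 128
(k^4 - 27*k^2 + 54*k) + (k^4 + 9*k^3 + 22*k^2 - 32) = 2*k^4 + 9*k^3 - 5*k^2 + 54*k - 32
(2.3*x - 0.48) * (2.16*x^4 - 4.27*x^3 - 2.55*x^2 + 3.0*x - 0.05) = 4.968*x^5 - 10.8578*x^4 - 3.8154*x^3 + 8.124*x^2 - 1.555*x + 0.024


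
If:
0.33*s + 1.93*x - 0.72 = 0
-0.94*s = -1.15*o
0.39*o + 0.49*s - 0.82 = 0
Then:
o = 0.83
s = 1.01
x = 0.20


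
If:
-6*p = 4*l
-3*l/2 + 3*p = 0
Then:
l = 0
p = 0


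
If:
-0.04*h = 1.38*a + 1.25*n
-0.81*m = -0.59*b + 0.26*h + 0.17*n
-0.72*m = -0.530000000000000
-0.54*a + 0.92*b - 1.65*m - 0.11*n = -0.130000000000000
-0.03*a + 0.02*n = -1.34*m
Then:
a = 18.53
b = 9.48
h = 33.30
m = 0.74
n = -21.52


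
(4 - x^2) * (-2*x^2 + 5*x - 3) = 2*x^4 - 5*x^3 - 5*x^2 + 20*x - 12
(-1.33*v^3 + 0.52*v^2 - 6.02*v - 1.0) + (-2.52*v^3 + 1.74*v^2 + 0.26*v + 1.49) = -3.85*v^3 + 2.26*v^2 - 5.76*v + 0.49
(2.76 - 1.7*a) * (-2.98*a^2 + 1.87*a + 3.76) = 5.066*a^3 - 11.4038*a^2 - 1.2308*a + 10.3776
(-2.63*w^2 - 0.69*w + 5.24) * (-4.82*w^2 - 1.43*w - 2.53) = 12.6766*w^4 + 7.0867*w^3 - 17.6162*w^2 - 5.7475*w - 13.2572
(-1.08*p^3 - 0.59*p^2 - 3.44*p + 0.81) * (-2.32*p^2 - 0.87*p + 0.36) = 2.5056*p^5 + 2.3084*p^4 + 8.1053*p^3 + 0.9012*p^2 - 1.9431*p + 0.2916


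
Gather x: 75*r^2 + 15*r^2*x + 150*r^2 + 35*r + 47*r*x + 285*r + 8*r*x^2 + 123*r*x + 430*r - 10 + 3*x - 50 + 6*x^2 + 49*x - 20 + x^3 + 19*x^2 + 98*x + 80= 225*r^2 + 750*r + x^3 + x^2*(8*r + 25) + x*(15*r^2 + 170*r + 150)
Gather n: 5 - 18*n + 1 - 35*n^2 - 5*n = -35*n^2 - 23*n + 6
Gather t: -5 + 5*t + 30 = 5*t + 25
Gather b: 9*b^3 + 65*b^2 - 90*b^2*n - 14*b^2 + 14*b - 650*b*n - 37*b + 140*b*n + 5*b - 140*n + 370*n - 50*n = 9*b^3 + b^2*(51 - 90*n) + b*(-510*n - 18) + 180*n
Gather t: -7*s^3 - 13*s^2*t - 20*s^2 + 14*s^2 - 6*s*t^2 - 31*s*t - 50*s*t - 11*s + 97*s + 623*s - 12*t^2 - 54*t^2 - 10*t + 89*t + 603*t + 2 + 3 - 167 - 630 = -7*s^3 - 6*s^2 + 709*s + t^2*(-6*s - 66) + t*(-13*s^2 - 81*s + 682) - 792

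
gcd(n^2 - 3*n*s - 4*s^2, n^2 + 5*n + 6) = 1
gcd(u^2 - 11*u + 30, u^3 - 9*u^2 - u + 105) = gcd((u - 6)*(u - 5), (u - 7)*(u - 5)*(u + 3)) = u - 5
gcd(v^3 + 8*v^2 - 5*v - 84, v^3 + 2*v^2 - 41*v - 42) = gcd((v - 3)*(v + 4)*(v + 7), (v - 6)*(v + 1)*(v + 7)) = v + 7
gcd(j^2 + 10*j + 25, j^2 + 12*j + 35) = j + 5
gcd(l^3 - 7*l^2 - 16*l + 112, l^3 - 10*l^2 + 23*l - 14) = l - 7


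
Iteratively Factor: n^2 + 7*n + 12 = (n + 3)*(n + 4)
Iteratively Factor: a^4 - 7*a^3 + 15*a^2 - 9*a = (a - 3)*(a^3 - 4*a^2 + 3*a) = (a - 3)*(a - 1)*(a^2 - 3*a) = (a - 3)^2*(a - 1)*(a)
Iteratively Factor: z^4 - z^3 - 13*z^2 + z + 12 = (z - 4)*(z^3 + 3*z^2 - z - 3) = (z - 4)*(z + 1)*(z^2 + 2*z - 3) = (z - 4)*(z + 1)*(z + 3)*(z - 1)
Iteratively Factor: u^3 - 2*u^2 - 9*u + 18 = (u + 3)*(u^2 - 5*u + 6) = (u - 3)*(u + 3)*(u - 2)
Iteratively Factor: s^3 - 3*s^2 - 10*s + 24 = (s - 2)*(s^2 - s - 12) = (s - 4)*(s - 2)*(s + 3)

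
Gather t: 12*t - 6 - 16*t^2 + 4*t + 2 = -16*t^2 + 16*t - 4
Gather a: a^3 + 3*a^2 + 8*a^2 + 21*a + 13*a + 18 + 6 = a^3 + 11*a^2 + 34*a + 24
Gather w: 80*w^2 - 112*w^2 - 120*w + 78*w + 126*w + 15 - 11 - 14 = -32*w^2 + 84*w - 10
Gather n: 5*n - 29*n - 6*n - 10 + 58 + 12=60 - 30*n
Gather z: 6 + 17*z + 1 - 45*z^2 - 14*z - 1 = -45*z^2 + 3*z + 6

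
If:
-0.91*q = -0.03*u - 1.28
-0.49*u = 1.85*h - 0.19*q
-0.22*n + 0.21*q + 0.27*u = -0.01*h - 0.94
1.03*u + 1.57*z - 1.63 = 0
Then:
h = 0.398565171380705*z - 0.269336016908832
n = 7.59513066309183 - 1.90054726171231*z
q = 1.45876453643444 - 0.0502507201536328*z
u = 1.58252427184466 - 1.52427184466019*z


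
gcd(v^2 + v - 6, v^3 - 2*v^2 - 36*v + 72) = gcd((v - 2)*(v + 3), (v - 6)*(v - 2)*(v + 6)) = v - 2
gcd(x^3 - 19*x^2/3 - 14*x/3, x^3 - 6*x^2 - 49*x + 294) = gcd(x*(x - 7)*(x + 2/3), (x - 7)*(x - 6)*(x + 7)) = x - 7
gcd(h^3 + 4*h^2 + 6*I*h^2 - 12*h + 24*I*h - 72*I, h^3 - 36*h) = h + 6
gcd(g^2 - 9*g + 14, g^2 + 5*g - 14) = g - 2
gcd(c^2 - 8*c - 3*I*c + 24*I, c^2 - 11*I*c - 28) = 1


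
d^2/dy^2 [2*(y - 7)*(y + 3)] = 4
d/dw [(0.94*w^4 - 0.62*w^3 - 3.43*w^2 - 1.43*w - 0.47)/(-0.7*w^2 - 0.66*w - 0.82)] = (-1.316*w^5 - 1.4272*w^4 - 2.2648*w^3 + 2.788*w^2 + 4.9672*w + 0.8624)/(0.49*w^4 + 0.924*w^3 + 1.5836*w^2 + 1.0824*w + 0.6724)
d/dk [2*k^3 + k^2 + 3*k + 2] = 6*k^2 + 2*k + 3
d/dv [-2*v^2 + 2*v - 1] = 2 - 4*v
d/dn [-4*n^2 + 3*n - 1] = 3 - 8*n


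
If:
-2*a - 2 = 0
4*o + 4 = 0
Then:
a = -1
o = -1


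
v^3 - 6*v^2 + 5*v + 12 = (v - 4)*(v - 3)*(v + 1)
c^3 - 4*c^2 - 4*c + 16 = (c - 4)*(c - 2)*(c + 2)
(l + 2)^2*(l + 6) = l^3 + 10*l^2 + 28*l + 24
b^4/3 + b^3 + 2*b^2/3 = b^2*(b/3 + 1/3)*(b + 2)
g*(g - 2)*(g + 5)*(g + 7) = g^4 + 10*g^3 + 11*g^2 - 70*g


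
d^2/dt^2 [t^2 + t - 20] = 2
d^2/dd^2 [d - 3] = 0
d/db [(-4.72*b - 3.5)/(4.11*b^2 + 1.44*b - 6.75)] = (19.3992*b^2 + 28.77*b + 36.9)/(16.8921*b^4 + 11.8368*b^3 - 53.4114*b^2 - 19.44*b + 45.5625)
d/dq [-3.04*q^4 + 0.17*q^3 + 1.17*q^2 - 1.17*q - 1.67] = -12.16*q^3 + 0.51*q^2 + 2.34*q - 1.17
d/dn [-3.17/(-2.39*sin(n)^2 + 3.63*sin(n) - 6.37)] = (11.5071 - 15.1526*sin(n))*cos(n)/(2.39*sin(n)^2 - 3.63*sin(n) + 6.37)^2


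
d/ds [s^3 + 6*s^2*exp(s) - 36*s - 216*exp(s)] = 6*s^2*exp(s) + 3*s^2 + 12*s*exp(s) - 216*exp(s) - 36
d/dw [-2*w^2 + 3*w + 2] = 3 - 4*w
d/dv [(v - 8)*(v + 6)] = 2*v - 2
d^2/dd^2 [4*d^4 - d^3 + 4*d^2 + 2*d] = 48*d^2 - 6*d + 8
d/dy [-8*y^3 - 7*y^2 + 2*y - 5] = -24*y^2 - 14*y + 2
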